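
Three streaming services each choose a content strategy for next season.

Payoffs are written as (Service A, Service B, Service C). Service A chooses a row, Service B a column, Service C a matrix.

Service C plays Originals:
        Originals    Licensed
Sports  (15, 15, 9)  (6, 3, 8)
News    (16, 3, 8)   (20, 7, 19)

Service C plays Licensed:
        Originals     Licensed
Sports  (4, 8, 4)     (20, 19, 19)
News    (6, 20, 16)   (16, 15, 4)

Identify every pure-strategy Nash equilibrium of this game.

Mark each player's best response to every combination of opponents' strategies; a profile where every player is best-responding is a pure Nash equilibrium.
Service A against (Originals, Originals): payoffs 15, 16 → best response News.
Service A against (Originals, Licensed): payoffs 4, 6 → best response News.
Service A against (Licensed, Originals): payoffs 6, 20 → best response News.
Service A against (Licensed, Licensed): payoffs 20, 16 → best response Sports.
Service B against (Sports, Originals): payoffs 15, 3 → best response Originals.
Service B against (Sports, Licensed): payoffs 8, 19 → best response Licensed.
Service B against (News, Originals): payoffs 3, 7 → best response Licensed.
Service B against (News, Licensed): payoffs 20, 15 → best response Originals.
Service C against (Sports, Originals): payoffs 9, 4 → best response Originals.
Service C against (Sports, Licensed): payoffs 8, 19 → best response Licensed.
Service C against (News, Originals): payoffs 8, 16 → best response Licensed.
Service C against (News, Licensed): payoffs 19, 4 → best response Originals.
Mutual best responses: (Sports, Licensed, Licensed); (News, Originals, Licensed); (News, Licensed, Originals).

Pure-strategy Nash equilibria: (Sports, Licensed, Licensed) and (News, Originals, Licensed) and (News, Licensed, Originals)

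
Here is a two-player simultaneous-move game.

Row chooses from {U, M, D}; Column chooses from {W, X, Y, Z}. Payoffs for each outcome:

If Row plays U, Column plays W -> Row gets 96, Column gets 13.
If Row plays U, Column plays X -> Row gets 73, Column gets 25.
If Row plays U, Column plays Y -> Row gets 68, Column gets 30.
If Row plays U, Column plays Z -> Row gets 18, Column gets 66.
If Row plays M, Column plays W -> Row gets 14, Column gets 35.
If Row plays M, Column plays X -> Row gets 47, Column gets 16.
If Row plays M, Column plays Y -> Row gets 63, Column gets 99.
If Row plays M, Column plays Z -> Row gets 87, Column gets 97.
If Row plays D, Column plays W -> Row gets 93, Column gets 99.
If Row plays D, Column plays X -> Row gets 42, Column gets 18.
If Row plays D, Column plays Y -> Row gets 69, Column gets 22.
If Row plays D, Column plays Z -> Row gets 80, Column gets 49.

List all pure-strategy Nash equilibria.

(U, W): Column can switch to X (13 → 25). Not NE.
(U, X): Column can switch to Y (25 → 30). Not NE.
(U, Y): Row can switch to D (68 → 69). Not NE.
(U, Z): Row can switch to M (18 → 87). Not NE.
(M, W): Row can switch to U (14 → 96). Not NE.
(M, X): Row can switch to U (47 → 73). Not NE.
(M, Y): Row can switch to U (63 → 68). Not NE.
(M, Z): Column can switch to Y (97 → 99). Not NE.
(The remaining 4 profiles each have a profitable deviation by the same check.)

This game has no pure Nash equilibrium.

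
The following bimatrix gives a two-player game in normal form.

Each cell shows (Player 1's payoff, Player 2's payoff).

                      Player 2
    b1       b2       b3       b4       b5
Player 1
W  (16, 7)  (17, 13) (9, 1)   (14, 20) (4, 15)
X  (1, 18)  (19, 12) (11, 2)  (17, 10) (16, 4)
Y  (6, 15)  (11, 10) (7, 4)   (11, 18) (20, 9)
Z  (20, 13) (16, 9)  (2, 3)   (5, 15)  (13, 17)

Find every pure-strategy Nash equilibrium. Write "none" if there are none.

No pure-strategy Nash equilibrium.

For each strategy profile, look for a profitable unilateral deviation.
(W, b1): Player 1 can switch to Z (16 → 20). Not NE.
(W, b2): Player 1 can switch to X (17 → 19). Not NE.
(W, b3): Player 1 can switch to X (9 → 11). Not NE.
(W, b4): Player 1 can switch to X (14 → 17). Not NE.
(W, b5): Player 1 can switch to X (4 → 16). Not NE.
(X, b1): Player 1 can switch to W (1 → 16). Not NE.
(The remaining 14 profiles each have a profitable deviation by the same check.)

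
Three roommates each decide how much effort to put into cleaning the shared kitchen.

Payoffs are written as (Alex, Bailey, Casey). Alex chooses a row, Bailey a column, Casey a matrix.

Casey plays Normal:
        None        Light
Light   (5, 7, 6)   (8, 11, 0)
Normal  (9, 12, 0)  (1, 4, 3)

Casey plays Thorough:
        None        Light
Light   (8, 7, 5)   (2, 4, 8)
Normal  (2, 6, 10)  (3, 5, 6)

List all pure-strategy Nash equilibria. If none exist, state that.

For each player, find the best response to each opponent profile; mutual best responses are the pure NE.
Alex against (None, Normal): payoffs 5, 9 → best response Normal.
Alex against (None, Thorough): payoffs 8, 2 → best response Light.
Alex against (Light, Normal): payoffs 8, 1 → best response Light.
Alex against (Light, Thorough): payoffs 2, 3 → best response Normal.
Bailey against (Light, Normal): payoffs 7, 11 → best response Light.
Bailey against (Light, Thorough): payoffs 7, 4 → best response None.
Bailey against (Normal, Normal): payoffs 12, 4 → best response None.
Bailey against (Normal, Thorough): payoffs 6, 5 → best response None.
Casey against (Light, None): payoffs 6, 5 → best response Normal.
Casey against (Light, Light): payoffs 0, 8 → best response Thorough.
Casey against (Normal, None): payoffs 0, 10 → best response Thorough.
Casey against (Normal, Light): payoffs 3, 6 → best response Thorough.
No profile is a mutual best response for all players.

none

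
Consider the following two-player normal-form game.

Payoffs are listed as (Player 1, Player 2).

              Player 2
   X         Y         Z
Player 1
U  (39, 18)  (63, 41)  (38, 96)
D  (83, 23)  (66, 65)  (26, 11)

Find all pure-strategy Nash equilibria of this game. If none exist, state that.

Pure-strategy Nash equilibria: (U, Z); (D, Y)

Player 1 against X: payoffs 39, 83 → best response D.
Player 1 against Y: payoffs 63, 66 → best response D.
Player 1 against Z: payoffs 38, 26 → best response U.
Player 2 against U: payoffs 18, 41, 96 → best response Z.
Player 2 against D: payoffs 23, 65, 11 → best response Y.
Mutual best responses: (U, Z); (D, Y).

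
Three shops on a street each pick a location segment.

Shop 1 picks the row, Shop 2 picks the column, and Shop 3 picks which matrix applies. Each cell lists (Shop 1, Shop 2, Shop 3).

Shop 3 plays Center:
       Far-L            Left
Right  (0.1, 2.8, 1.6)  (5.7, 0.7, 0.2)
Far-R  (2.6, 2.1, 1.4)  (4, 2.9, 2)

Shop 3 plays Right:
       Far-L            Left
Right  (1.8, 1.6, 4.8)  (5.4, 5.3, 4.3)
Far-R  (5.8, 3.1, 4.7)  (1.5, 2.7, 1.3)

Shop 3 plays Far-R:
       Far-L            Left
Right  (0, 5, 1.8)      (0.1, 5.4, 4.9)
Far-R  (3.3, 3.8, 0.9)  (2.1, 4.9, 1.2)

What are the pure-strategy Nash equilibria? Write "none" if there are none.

Pure NE: (Far-R, Far-L, Right)

(Right, Far-L, Center): Shop 1 can switch to Far-R (0.1 → 2.6). Not NE.
(Right, Far-L, Right): Shop 1 can switch to Far-R (1.8 → 5.8). Not NE.
(Right, Far-L, Far-R): Shop 1 can switch to Far-R (0 → 3.3). Not NE.
(Right, Left, Center): Shop 2 can switch to Far-L (0.7 → 2.8). Not NE.
(Right, Left, Right): Shop 3 can switch to Far-R (4.3 → 4.9). Not NE.
(Right, Left, Far-R): Shop 1 can switch to Far-R (0.1 → 2.1). Not NE.
(Far-R, Far-L, Right): Shop 1 gets 5.8, best alternative 1.8; Shop 2 gets 3.1, best alternative 2.7; Shop 3 gets 4.7, best alternative 1.4. No profitable deviation — NE.
(The remaining 5 profiles each have a profitable deviation by the same check.)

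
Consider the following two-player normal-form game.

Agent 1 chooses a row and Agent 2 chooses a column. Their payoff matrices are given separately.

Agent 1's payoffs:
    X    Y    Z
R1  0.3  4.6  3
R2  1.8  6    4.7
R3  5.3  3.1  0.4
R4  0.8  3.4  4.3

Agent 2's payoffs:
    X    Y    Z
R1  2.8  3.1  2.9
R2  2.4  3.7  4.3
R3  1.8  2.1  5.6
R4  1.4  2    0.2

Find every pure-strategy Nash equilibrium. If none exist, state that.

Pure NE: (R2, Z)

Check each profile: it is a Nash equilibrium iff no player can strictly gain by switching unilaterally.
(R1, X): Agent 1 can switch to R2 (0.3 → 1.8). Not NE.
(R1, Y): Agent 1 can switch to R2 (4.6 → 6). Not NE.
(R1, Z): Agent 1 can switch to R2 (3 → 4.7). Not NE.
(R2, X): Agent 1 can switch to R3 (1.8 → 5.3). Not NE.
(R2, Y): Agent 2 can switch to Z (3.7 → 4.3). Not NE.
(R2, Z): Agent 1 gets 4.7, best alternative 4.3; Agent 2 gets 4.3, best alternative 3.7. No profitable deviation — NE.
(R3, X): Agent 2 can switch to Y (1.8 → 2.1). Not NE.
(R3, Y): Agent 1 can switch to R1 (3.1 → 4.6). Not NE.
(R3, Z): Agent 1 can switch to R1 (0.4 → 3). Not NE.
(The remaining 3 profiles each have a profitable deviation by the same check.)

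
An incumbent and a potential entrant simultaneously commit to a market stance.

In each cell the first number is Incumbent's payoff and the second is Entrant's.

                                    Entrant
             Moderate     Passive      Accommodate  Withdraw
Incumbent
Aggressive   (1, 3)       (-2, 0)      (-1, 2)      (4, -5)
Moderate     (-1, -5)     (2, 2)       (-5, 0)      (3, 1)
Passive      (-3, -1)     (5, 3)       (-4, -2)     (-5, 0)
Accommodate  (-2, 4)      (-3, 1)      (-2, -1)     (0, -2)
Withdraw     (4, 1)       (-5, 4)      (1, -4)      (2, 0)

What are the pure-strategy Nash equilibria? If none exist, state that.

The unique pure-strategy Nash equilibrium is (Passive, Passive).

(Aggressive, Moderate): Incumbent can switch to Withdraw (1 → 4). Not NE.
(Aggressive, Passive): Incumbent can switch to Moderate (-2 → 2). Not NE.
(Aggressive, Accommodate): Incumbent can switch to Withdraw (-1 → 1). Not NE.
(Aggressive, Withdraw): Entrant can switch to Moderate (-5 → 3). Not NE.
(Moderate, Moderate): Incumbent can switch to Aggressive (-1 → 1). Not NE.
(Moderate, Passive): Incumbent can switch to Passive (2 → 5). Not NE.
(Moderate, Accommodate): Incumbent can switch to Aggressive (-5 → -1). Not NE.
(Moderate, Withdraw): Incumbent can switch to Aggressive (3 → 4). Not NE.
(Passive, Moderate): Incumbent can switch to Aggressive (-3 → 1). Not NE.
(Passive, Passive): Incumbent gets 5, best alternative 2; Entrant gets 3, best alternative 0. No profitable deviation — NE.
(Passive, Accommodate): Incumbent can switch to Aggressive (-4 → -1). Not NE.
(The remaining 9 profiles each have a profitable deviation by the same check.)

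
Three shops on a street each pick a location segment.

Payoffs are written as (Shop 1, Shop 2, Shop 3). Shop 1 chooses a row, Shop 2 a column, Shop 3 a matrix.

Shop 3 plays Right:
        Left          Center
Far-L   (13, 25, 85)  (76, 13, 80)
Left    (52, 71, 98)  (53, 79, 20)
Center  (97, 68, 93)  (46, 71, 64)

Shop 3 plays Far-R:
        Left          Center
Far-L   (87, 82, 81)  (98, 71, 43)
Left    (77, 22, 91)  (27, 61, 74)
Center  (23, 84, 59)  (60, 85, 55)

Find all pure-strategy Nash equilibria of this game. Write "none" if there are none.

none

Shop 1 against (Left, Right): payoffs 13, 52, 97 → best response Center.
Shop 1 against (Left, Far-R): payoffs 87, 77, 23 → best response Far-L.
Shop 1 against (Center, Right): payoffs 76, 53, 46 → best response Far-L.
Shop 1 against (Center, Far-R): payoffs 98, 27, 60 → best response Far-L.
Shop 2 against (Far-L, Right): payoffs 25, 13 → best response Left.
Shop 2 against (Far-L, Far-R): payoffs 82, 71 → best response Left.
Shop 2 against (Left, Right): payoffs 71, 79 → best response Center.
Shop 2 against (Left, Far-R): payoffs 22, 61 → best response Center.
Shop 2 against (Center, Right): payoffs 68, 71 → best response Center.
Shop 2 against (Center, Far-R): payoffs 84, 85 → best response Center.
Shop 3 against (Far-L, Left): payoffs 85, 81 → best response Right.
Shop 3 against (Far-L, Center): payoffs 80, 43 → best response Right.
Shop 3 against (Left, Left): payoffs 98, 91 → best response Right.
Shop 3 against (Left, Center): payoffs 20, 74 → best response Far-R.
Shop 3 against (Center, Left): payoffs 93, 59 → best response Right.
Shop 3 against (Center, Center): payoffs 64, 55 → best response Right.
No profile is a mutual best response for all players.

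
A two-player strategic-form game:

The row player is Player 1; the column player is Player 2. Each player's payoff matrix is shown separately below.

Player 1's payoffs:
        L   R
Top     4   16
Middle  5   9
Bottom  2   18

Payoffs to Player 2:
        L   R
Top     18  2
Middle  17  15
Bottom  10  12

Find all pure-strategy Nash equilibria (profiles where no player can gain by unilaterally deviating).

Player 1 against L: payoffs 4, 5, 2 → best response Middle.
Player 1 against R: payoffs 16, 9, 18 → best response Bottom.
Player 2 against Top: payoffs 18, 2 → best response L.
Player 2 against Middle: payoffs 17, 15 → best response L.
Player 2 against Bottom: payoffs 10, 12 → best response R.
Mutual best responses: (Middle, L); (Bottom, R).

(Middle, L) and (Bottom, R)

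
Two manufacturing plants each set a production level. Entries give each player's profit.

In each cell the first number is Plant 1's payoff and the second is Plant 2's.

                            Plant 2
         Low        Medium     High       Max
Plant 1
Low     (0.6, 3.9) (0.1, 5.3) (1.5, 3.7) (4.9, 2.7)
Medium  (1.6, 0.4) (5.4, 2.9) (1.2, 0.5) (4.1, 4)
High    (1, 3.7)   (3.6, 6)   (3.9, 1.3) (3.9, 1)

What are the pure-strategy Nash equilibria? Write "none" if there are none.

none

Plant 1 against Low: payoffs 0.6, 1.6, 1 → best response Medium.
Plant 1 against Medium: payoffs 0.1, 5.4, 3.6 → best response Medium.
Plant 1 against High: payoffs 1.5, 1.2, 3.9 → best response High.
Plant 1 against Max: payoffs 4.9, 4.1, 3.9 → best response Low.
Plant 2 against Low: payoffs 3.9, 5.3, 3.7, 2.7 → best response Medium.
Plant 2 against Medium: payoffs 0.4, 2.9, 0.5, 4 → best response Max.
Plant 2 against High: payoffs 3.7, 6, 1.3, 1 → best response Medium.
No profile is a mutual best response for all players.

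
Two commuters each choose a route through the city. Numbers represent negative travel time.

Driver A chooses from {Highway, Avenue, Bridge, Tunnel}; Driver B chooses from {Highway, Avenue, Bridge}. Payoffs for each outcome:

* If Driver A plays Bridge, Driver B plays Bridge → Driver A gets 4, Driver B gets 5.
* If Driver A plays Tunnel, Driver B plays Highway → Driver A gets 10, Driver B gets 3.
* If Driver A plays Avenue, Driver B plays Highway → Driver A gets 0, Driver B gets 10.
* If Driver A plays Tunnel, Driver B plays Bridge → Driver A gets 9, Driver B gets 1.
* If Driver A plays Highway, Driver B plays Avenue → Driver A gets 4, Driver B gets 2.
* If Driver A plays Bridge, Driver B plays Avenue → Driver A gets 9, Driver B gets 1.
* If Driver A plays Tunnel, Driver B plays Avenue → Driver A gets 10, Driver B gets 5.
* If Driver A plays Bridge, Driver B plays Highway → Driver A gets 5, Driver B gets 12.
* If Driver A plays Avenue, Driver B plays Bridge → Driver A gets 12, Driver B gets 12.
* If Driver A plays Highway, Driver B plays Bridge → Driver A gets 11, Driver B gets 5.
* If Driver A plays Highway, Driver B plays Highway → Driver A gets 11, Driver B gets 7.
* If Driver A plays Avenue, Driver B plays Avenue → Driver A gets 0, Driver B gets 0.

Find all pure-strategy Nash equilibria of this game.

Mark each player's best response to every combination of opponents' strategies; a profile where every player is best-responding is a pure Nash equilibrium.
Driver A against Highway: payoffs 11, 0, 5, 10 → best response Highway.
Driver A against Avenue: payoffs 4, 0, 9, 10 → best response Tunnel.
Driver A against Bridge: payoffs 11, 12, 4, 9 → best response Avenue.
Driver B against Highway: payoffs 7, 2, 5 → best response Highway.
Driver B against Avenue: payoffs 10, 0, 12 → best response Bridge.
Driver B against Bridge: payoffs 12, 1, 5 → best response Highway.
Driver B against Tunnel: payoffs 3, 5, 1 → best response Avenue.
Mutual best responses: (Highway, Highway); (Avenue, Bridge); (Tunnel, Avenue).

Pure-strategy Nash equilibria: (Highway, Highway); (Avenue, Bridge); (Tunnel, Avenue)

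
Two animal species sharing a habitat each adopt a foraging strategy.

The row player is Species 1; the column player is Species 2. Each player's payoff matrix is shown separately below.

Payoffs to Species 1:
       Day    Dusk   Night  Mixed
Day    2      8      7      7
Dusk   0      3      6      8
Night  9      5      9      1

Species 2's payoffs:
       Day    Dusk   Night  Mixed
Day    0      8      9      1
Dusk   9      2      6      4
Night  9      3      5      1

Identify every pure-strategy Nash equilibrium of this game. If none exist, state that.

Species 1 against Day: payoffs 2, 0, 9 → best response Night.
Species 1 against Dusk: payoffs 8, 3, 5 → best response Day.
Species 1 against Night: payoffs 7, 6, 9 → best response Night.
Species 1 against Mixed: payoffs 7, 8, 1 → best response Dusk.
Species 2 against Day: payoffs 0, 8, 9, 1 → best response Night.
Species 2 against Dusk: payoffs 9, 2, 6, 4 → best response Day.
Species 2 against Night: payoffs 9, 3, 5, 1 → best response Day.
Mutual best responses: (Night, Day).

Pure NE: (Night, Day)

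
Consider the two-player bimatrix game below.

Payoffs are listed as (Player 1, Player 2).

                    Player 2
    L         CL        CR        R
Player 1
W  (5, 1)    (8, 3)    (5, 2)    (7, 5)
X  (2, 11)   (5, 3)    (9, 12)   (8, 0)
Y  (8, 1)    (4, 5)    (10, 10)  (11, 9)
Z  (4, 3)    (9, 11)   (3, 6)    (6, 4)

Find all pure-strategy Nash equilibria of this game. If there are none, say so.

(W, L): Player 1 can switch to Y (5 → 8). Not NE.
(W, CL): Player 1 can switch to Z (8 → 9). Not NE.
(W, CR): Player 1 can switch to X (5 → 9). Not NE.
(W, R): Player 1 can switch to X (7 → 8). Not NE.
(X, L): Player 1 can switch to W (2 → 5). Not NE.
(X, CL): Player 1 can switch to W (5 → 8). Not NE.
(X, CR): Player 1 can switch to Y (9 → 10). Not NE.
(X, R): Player 1 can switch to Y (8 → 11). Not NE.
(Y, L): Player 2 can switch to CL (1 → 5). Not NE.
(Y, CL): Player 1 can switch to W (4 → 8). Not NE.
(Y, CR): Player 1 gets 10, best alternative 9; Player 2 gets 10, best alternative 9. No profitable deviation — NE.
(Z, CL): Player 1 gets 9, best alternative 8; Player 2 gets 11, best alternative 6. No profitable deviation — NE.
(The remaining 4 profiles each have a profitable deviation by the same check.)

Pure-strategy Nash equilibria: (Y, CR); (Z, CL)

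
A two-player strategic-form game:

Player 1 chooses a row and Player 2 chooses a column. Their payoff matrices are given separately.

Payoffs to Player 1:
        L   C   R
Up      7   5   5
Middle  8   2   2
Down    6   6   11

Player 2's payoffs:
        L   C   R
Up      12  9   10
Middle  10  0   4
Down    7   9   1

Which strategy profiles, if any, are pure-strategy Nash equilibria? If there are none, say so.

(Middle, L), (Down, C)

Player 1 against L: payoffs 7, 8, 6 → best response Middle.
Player 1 against C: payoffs 5, 2, 6 → best response Down.
Player 1 against R: payoffs 5, 2, 11 → best response Down.
Player 2 against Up: payoffs 12, 9, 10 → best response L.
Player 2 against Middle: payoffs 10, 0, 4 → best response L.
Player 2 against Down: payoffs 7, 9, 1 → best response C.
Mutual best responses: (Middle, L); (Down, C).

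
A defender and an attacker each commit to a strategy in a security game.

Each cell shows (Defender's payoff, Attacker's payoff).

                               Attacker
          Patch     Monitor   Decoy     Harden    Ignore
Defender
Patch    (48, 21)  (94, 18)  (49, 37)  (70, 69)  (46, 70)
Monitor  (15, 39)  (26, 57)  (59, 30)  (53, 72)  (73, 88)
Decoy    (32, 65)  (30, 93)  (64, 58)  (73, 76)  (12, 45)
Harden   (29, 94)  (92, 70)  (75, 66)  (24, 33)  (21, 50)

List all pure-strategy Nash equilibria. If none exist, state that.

The unique pure-strategy Nash equilibrium is (Monitor, Ignore).

Check each profile: it is a Nash equilibrium iff no player can strictly gain by switching unilaterally.
(Patch, Patch): Attacker can switch to Decoy (21 → 37). Not NE.
(Patch, Monitor): Attacker can switch to Patch (18 → 21). Not NE.
(Patch, Decoy): Defender can switch to Monitor (49 → 59). Not NE.
(Patch, Harden): Defender can switch to Decoy (70 → 73). Not NE.
(Patch, Ignore): Defender can switch to Monitor (46 → 73). Not NE.
(Monitor, Patch): Defender can switch to Patch (15 → 48). Not NE.
(Monitor, Monitor): Defender can switch to Patch (26 → 94). Not NE.
(Monitor, Decoy): Defender can switch to Decoy (59 → 64). Not NE.
(Monitor, Ignore): Defender gets 73, best alternative 46; Attacker gets 88, best alternative 72. No profitable deviation — NE.
(The remaining 11 profiles each have a profitable deviation by the same check.)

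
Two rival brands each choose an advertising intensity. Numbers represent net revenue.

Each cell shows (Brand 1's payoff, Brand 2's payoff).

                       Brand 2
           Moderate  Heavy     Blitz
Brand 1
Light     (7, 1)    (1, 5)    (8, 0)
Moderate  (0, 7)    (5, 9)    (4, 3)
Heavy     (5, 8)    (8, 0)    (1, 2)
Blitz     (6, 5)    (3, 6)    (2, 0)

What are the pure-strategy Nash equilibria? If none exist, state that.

There is no pure-strategy Nash equilibrium.

For each player, find the best response to each opponent profile; mutual best responses are the pure NE.
Brand 1 against Moderate: payoffs 7, 0, 5, 6 → best response Light.
Brand 1 against Heavy: payoffs 1, 5, 8, 3 → best response Heavy.
Brand 1 against Blitz: payoffs 8, 4, 1, 2 → best response Light.
Brand 2 against Light: payoffs 1, 5, 0 → best response Heavy.
Brand 2 against Moderate: payoffs 7, 9, 3 → best response Heavy.
Brand 2 against Heavy: payoffs 8, 0, 2 → best response Moderate.
Brand 2 against Blitz: payoffs 5, 6, 0 → best response Heavy.
No profile is a mutual best response for all players.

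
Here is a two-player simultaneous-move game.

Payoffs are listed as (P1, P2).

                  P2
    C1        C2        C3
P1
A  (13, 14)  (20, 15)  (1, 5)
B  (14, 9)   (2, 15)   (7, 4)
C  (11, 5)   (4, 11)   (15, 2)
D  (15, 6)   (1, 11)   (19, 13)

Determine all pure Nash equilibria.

Mark each player's best response to every combination of opponents' strategies; a profile where every player is best-responding is a pure Nash equilibrium.
P1 against C1: payoffs 13, 14, 11, 15 → best response D.
P1 against C2: payoffs 20, 2, 4, 1 → best response A.
P1 against C3: payoffs 1, 7, 15, 19 → best response D.
P2 against A: payoffs 14, 15, 5 → best response C2.
P2 against B: payoffs 9, 15, 4 → best response C2.
P2 against C: payoffs 5, 11, 2 → best response C2.
P2 against D: payoffs 6, 11, 13 → best response C3.
Mutual best responses: (A, C2); (D, C3).

(A, C2), (D, C3)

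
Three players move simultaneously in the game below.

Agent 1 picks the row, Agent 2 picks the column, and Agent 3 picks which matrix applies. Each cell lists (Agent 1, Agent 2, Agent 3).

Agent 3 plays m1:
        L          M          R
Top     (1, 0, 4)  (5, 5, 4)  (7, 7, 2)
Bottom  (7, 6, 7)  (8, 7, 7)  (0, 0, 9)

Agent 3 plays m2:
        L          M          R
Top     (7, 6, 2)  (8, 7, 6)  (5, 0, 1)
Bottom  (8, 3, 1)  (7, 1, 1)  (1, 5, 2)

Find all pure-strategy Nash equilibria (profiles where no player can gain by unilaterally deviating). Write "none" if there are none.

Pure-strategy Nash equilibria: (Top, M, m2); (Top, R, m1); (Bottom, M, m1)

(Top, L, m1): Agent 1 can switch to Bottom (1 → 7). Not NE.
(Top, L, m2): Agent 1 can switch to Bottom (7 → 8). Not NE.
(Top, M, m1): Agent 1 can switch to Bottom (5 → 8). Not NE.
(Top, M, m2): Agent 1 gets 8, best alternative 7; Agent 2 gets 7, best alternative 6; Agent 3 gets 6, best alternative 4. No profitable deviation — NE.
(Top, R, m1): Agent 1 gets 7, best alternative 0; Agent 2 gets 7, best alternative 5; Agent 3 gets 2, best alternative 1. No profitable deviation — NE.
(Top, R, m2): Agent 2 can switch to L (0 → 6). Not NE.
(Bottom, L, m1): Agent 2 can switch to M (6 → 7). Not NE.
(Bottom, L, m2): Agent 2 can switch to R (3 → 5). Not NE.
(Bottom, M, m1): Agent 1 gets 8, best alternative 5; Agent 2 gets 7, best alternative 6; Agent 3 gets 7, best alternative 1. No profitable deviation — NE.
(Bottom, M, m2): Agent 1 can switch to Top (7 → 8). Not NE.
(Bottom, R, m1): Agent 1 can switch to Top (0 → 7). Not NE.
(The remaining 1 profile has a profitable deviation by the same check.)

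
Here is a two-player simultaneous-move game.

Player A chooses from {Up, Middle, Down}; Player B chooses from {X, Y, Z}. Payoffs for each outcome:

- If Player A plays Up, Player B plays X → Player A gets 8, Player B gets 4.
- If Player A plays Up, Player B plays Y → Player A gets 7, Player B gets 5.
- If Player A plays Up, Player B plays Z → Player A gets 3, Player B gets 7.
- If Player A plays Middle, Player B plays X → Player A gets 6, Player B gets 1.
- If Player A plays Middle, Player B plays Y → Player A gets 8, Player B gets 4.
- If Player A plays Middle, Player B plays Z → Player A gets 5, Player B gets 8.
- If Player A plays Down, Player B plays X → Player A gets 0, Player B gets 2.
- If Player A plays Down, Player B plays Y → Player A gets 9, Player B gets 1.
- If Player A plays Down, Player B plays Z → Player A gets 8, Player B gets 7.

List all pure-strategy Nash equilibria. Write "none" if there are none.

Player A against X: payoffs 8, 6, 0 → best response Up.
Player A against Y: payoffs 7, 8, 9 → best response Down.
Player A against Z: payoffs 3, 5, 8 → best response Down.
Player B against Up: payoffs 4, 5, 7 → best response Z.
Player B against Middle: payoffs 1, 4, 8 → best response Z.
Player B against Down: payoffs 2, 1, 7 → best response Z.
Mutual best responses: (Down, Z).

The unique pure-strategy Nash equilibrium is (Down, Z).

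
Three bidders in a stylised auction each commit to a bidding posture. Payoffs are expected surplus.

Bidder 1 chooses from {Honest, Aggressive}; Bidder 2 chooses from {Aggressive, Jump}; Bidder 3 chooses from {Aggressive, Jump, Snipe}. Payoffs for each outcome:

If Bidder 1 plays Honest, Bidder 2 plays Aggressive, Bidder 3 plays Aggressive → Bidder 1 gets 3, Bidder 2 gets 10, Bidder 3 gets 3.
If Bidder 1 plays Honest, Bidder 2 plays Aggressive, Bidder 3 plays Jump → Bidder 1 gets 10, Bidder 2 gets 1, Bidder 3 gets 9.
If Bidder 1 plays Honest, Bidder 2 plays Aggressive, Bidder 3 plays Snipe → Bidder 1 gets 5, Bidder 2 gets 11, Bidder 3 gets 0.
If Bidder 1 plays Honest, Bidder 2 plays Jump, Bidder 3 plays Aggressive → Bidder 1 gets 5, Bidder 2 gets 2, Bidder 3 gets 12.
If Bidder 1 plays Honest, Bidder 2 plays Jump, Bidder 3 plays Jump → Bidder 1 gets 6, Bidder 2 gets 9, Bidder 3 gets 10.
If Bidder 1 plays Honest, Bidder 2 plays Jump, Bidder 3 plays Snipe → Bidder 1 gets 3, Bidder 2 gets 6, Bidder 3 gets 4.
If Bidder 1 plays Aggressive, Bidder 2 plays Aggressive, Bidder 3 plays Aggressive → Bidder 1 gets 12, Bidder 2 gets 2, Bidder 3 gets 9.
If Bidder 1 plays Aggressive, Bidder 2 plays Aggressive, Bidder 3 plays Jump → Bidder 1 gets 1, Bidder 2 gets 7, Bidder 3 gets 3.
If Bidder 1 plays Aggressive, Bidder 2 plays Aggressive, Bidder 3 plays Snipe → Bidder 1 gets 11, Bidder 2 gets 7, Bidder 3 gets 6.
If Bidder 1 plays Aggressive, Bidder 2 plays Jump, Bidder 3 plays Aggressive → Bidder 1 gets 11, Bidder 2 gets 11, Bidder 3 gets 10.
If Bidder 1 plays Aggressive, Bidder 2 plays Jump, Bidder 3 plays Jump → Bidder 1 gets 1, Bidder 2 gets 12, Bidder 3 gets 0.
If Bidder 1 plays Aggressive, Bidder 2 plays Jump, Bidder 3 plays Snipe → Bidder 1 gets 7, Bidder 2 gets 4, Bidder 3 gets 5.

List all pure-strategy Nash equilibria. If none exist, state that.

(Honest, Aggressive, Aggressive): Bidder 1 can switch to Aggressive (3 → 12). Not NE.
(Honest, Aggressive, Jump): Bidder 2 can switch to Jump (1 → 9). Not NE.
(Honest, Aggressive, Snipe): Bidder 1 can switch to Aggressive (5 → 11). Not NE.
(Honest, Jump, Aggressive): Bidder 1 can switch to Aggressive (5 → 11). Not NE.
(Honest, Jump, Jump): Bidder 3 can switch to Aggressive (10 → 12). Not NE.
(Honest, Jump, Snipe): Bidder 1 can switch to Aggressive (3 → 7). Not NE.
(Aggressive, Aggressive, Aggressive): Bidder 2 can switch to Jump (2 → 11). Not NE.
(Aggressive, Aggressive, Jump): Bidder 1 can switch to Honest (1 → 10). Not NE.
(Aggressive, Jump, Aggressive): Bidder 1 gets 11, best alternative 5; Bidder 2 gets 11, best alternative 2; Bidder 3 gets 10, best alternative 5. No profitable deviation — NE.
(The remaining 3 profiles each have a profitable deviation by the same check.)

(Aggressive, Jump, Aggressive)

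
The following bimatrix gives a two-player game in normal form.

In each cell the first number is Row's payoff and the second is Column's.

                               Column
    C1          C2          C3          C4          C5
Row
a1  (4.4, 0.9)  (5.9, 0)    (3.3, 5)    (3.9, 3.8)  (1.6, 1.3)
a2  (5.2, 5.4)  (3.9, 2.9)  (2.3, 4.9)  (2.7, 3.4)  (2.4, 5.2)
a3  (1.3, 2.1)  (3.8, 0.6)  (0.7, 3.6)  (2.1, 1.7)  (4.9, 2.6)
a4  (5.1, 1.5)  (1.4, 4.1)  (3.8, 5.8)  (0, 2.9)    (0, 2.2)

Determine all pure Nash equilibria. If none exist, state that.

The pure Nash equilibria are (a2, C1) and (a4, C3).

(a1, C1): Row can switch to a2 (4.4 → 5.2). Not NE.
(a1, C2): Column can switch to C1 (0 → 0.9). Not NE.
(a1, C3): Row can switch to a4 (3.3 → 3.8). Not NE.
(a1, C4): Column can switch to C3 (3.8 → 5). Not NE.
(a1, C5): Row can switch to a2 (1.6 → 2.4). Not NE.
(a2, C1): Row gets 5.2, best alternative 5.1; Column gets 5.4, best alternative 5.2. No profitable deviation — NE.
(a2, C2): Row can switch to a1 (3.9 → 5.9). Not NE.
(a2, C3): Row can switch to a1 (2.3 → 3.3). Not NE.
(a2, C4): Row can switch to a1 (2.7 → 3.9). Not NE.
(a2, C5): Row can switch to a3 (2.4 → 4.9). Not NE.
(a3, C1): Row can switch to a1 (1.3 → 4.4). Not NE.
(a3, C2): Row can switch to a1 (3.8 → 5.9). Not NE.
(a3, C3): Row can switch to a1 (0.7 → 3.3). Not NE.
(a4, C3): Row gets 3.8, best alternative 3.3; Column gets 5.8, best alternative 4.1. No profitable deviation — NE.
(The remaining 6 profiles each have a profitable deviation by the same check.)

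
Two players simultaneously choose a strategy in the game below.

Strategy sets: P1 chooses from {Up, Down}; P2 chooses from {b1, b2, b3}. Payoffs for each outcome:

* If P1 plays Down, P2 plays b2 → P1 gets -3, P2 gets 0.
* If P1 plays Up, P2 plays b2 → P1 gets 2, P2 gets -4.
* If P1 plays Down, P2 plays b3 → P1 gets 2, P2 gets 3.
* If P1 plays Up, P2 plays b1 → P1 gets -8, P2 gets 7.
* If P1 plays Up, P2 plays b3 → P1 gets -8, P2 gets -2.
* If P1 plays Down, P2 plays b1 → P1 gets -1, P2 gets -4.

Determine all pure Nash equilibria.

Pure NE: (Down, b3)

For each player, find the best response to each opponent profile; mutual best responses are the pure NE.
P1 against b1: payoffs -8, -1 → best response Down.
P1 against b2: payoffs 2, -3 → best response Up.
P1 against b3: payoffs -8, 2 → best response Down.
P2 against Up: payoffs 7, -4, -2 → best response b1.
P2 against Down: payoffs -4, 0, 3 → best response b3.
Mutual best responses: (Down, b3).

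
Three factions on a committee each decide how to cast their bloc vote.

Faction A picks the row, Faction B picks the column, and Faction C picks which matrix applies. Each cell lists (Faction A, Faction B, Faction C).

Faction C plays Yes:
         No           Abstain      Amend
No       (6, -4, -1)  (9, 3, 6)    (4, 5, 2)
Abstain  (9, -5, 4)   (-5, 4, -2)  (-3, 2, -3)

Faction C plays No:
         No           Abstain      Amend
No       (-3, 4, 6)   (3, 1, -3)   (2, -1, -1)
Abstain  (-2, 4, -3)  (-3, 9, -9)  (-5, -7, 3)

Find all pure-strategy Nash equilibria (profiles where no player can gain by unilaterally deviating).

The unique pure-strategy Nash equilibrium is (No, Amend, Yes).

For each player, find the best response to each opponent profile; mutual best responses are the pure NE.
Faction A against (No, Yes): payoffs 6, 9 → best response Abstain.
Faction A against (No, No): payoffs -3, -2 → best response Abstain.
Faction A against (Abstain, Yes): payoffs 9, -5 → best response No.
Faction A against (Abstain, No): payoffs 3, -3 → best response No.
Faction A against (Amend, Yes): payoffs 4, -3 → best response No.
Faction A against (Amend, No): payoffs 2, -5 → best response No.
Faction B against (No, Yes): payoffs -4, 3, 5 → best response Amend.
Faction B against (No, No): payoffs 4, 1, -1 → best response No.
Faction B against (Abstain, Yes): payoffs -5, 4, 2 → best response Abstain.
Faction B against (Abstain, No): payoffs 4, 9, -7 → best response Abstain.
Faction C against (No, No): payoffs -1, 6 → best response No.
Faction C against (No, Abstain): payoffs 6, -3 → best response Yes.
Faction C against (No, Amend): payoffs 2, -1 → best response Yes.
Faction C against (Abstain, No): payoffs 4, -3 → best response Yes.
Faction C against (Abstain, Abstain): payoffs -2, -9 → best response Yes.
Faction C against (Abstain, Amend): payoffs -3, 3 → best response No.
Mutual best responses: (No, Amend, Yes).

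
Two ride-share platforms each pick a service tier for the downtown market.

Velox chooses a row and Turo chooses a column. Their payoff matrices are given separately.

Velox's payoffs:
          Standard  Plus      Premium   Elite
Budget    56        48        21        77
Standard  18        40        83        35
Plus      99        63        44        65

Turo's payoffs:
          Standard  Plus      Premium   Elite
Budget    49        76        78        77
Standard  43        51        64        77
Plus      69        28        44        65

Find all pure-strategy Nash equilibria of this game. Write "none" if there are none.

Velox against Standard: payoffs 56, 18, 99 → best response Plus.
Velox against Plus: payoffs 48, 40, 63 → best response Plus.
Velox against Premium: payoffs 21, 83, 44 → best response Standard.
Velox against Elite: payoffs 77, 35, 65 → best response Budget.
Turo against Budget: payoffs 49, 76, 78, 77 → best response Premium.
Turo against Standard: payoffs 43, 51, 64, 77 → best response Elite.
Turo against Plus: payoffs 69, 28, 44, 65 → best response Standard.
Mutual best responses: (Plus, Standard).

The unique pure-strategy Nash equilibrium is (Plus, Standard).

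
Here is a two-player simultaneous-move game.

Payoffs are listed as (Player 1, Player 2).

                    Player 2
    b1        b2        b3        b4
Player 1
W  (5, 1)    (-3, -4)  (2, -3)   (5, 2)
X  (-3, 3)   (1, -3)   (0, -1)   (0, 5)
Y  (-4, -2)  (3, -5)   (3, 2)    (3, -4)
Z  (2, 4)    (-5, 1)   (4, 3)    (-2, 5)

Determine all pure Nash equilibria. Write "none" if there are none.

Player 1 against b1: payoffs 5, -3, -4, 2 → best response W.
Player 1 against b2: payoffs -3, 1, 3, -5 → best response Y.
Player 1 against b3: payoffs 2, 0, 3, 4 → best response Z.
Player 1 against b4: payoffs 5, 0, 3, -2 → best response W.
Player 2 against W: payoffs 1, -4, -3, 2 → best response b4.
Player 2 against X: payoffs 3, -3, -1, 5 → best response b4.
Player 2 against Y: payoffs -2, -5, 2, -4 → best response b3.
Player 2 against Z: payoffs 4, 1, 3, 5 → best response b4.
Mutual best responses: (W, b4).

Pure NE: (W, b4)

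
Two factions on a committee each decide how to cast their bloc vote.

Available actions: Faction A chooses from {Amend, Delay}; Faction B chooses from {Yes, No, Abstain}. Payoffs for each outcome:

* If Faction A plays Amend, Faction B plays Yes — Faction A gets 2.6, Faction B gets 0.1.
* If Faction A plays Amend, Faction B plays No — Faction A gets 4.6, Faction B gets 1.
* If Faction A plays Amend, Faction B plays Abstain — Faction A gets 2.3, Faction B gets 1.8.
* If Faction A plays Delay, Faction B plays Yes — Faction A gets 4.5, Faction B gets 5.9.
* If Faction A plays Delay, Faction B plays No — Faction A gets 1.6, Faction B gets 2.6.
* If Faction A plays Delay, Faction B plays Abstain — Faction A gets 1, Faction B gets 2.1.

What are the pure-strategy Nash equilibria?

Faction A against Yes: payoffs 2.6, 4.5 → best response Delay.
Faction A against No: payoffs 4.6, 1.6 → best response Amend.
Faction A against Abstain: payoffs 2.3, 1 → best response Amend.
Faction B against Amend: payoffs 0.1, 1, 1.8 → best response Abstain.
Faction B against Delay: payoffs 5.9, 2.6, 2.1 → best response Yes.
Mutual best responses: (Amend, Abstain); (Delay, Yes).

(Amend, Abstain) and (Delay, Yes)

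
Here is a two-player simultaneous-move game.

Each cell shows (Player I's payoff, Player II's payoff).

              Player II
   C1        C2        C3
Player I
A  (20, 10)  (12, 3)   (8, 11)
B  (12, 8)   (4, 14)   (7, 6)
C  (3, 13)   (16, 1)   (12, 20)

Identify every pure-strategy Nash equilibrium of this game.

The unique pure-strategy Nash equilibrium is (C, C3).

(A, C1): Player II can switch to C3 (10 → 11). Not NE.
(A, C2): Player I can switch to C (12 → 16). Not NE.
(A, C3): Player I can switch to C (8 → 12). Not NE.
(B, C1): Player I can switch to A (12 → 20). Not NE.
(B, C2): Player I can switch to A (4 → 12). Not NE.
(B, C3): Player I can switch to A (7 → 8). Not NE.
(C, C1): Player I can switch to A (3 → 20). Not NE.
(C, C2): Player II can switch to C1 (1 → 13). Not NE.
(C, C3): Player I gets 12, best alternative 8; Player II gets 20, best alternative 13. No profitable deviation — NE.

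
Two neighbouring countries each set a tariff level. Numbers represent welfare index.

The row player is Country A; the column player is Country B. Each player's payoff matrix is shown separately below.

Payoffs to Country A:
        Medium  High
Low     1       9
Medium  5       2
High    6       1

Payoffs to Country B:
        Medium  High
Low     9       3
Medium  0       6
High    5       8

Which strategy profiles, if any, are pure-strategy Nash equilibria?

For each player, find the best response to each opponent profile; mutual best responses are the pure NE.
Country A against Medium: payoffs 1, 5, 6 → best response High.
Country A against High: payoffs 9, 2, 1 → best response Low.
Country B against Low: payoffs 9, 3 → best response Medium.
Country B against Medium: payoffs 0, 6 → best response High.
Country B against High: payoffs 5, 8 → best response High.
No profile is a mutual best response for all players.

No pure-strategy Nash equilibrium.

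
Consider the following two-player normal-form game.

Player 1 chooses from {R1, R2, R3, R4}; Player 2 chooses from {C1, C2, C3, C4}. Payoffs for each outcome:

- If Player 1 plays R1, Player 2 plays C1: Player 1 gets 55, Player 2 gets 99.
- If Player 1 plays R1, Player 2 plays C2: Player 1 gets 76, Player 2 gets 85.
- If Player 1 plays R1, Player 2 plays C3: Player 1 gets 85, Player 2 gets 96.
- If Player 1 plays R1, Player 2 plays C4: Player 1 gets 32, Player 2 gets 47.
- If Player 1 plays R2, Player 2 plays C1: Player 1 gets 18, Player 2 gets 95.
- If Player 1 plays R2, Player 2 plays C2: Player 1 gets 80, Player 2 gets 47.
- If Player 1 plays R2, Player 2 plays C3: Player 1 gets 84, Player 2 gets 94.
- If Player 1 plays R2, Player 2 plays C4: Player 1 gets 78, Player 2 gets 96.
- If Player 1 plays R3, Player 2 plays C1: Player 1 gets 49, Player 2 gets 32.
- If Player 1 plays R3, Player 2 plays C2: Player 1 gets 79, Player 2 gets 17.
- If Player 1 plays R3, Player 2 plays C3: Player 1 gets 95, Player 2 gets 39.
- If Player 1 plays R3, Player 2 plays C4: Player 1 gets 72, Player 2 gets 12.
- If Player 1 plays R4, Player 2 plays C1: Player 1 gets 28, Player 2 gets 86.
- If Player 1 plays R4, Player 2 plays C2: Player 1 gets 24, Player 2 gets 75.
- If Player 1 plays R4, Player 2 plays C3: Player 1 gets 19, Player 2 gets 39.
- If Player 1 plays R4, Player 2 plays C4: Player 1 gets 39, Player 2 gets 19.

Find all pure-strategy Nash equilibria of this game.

(R1, C1); (R2, C4); (R3, C3)

Check each profile: it is a Nash equilibrium iff no player can strictly gain by switching unilaterally.
(R1, C1): Player 1 gets 55, best alternative 49; Player 2 gets 99, best alternative 96. No profitable deviation — NE.
(R1, C2): Player 1 can switch to R2 (76 → 80). Not NE.
(R1, C3): Player 1 can switch to R3 (85 → 95). Not NE.
(R1, C4): Player 1 can switch to R2 (32 → 78). Not NE.
(R2, C1): Player 1 can switch to R1 (18 → 55). Not NE.
(R2, C2): Player 2 can switch to C1 (47 → 95). Not NE.
(R2, C3): Player 1 can switch to R1 (84 → 85). Not NE.
(R2, C4): Player 1 gets 78, best alternative 72; Player 2 gets 96, best alternative 95. No profitable deviation — NE.
(R3, C1): Player 1 can switch to R1 (49 → 55). Not NE.
(R3, C2): Player 1 can switch to R2 (79 → 80). Not NE.
(R3, C3): Player 1 gets 95, best alternative 85; Player 2 gets 39, best alternative 32. No profitable deviation — NE.
(R3, C4): Player 1 can switch to R2 (72 → 78). Not NE.
(R4, C1): Player 1 can switch to R1 (28 → 55). Not NE.
(The remaining 3 profiles each have a profitable deviation by the same check.)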